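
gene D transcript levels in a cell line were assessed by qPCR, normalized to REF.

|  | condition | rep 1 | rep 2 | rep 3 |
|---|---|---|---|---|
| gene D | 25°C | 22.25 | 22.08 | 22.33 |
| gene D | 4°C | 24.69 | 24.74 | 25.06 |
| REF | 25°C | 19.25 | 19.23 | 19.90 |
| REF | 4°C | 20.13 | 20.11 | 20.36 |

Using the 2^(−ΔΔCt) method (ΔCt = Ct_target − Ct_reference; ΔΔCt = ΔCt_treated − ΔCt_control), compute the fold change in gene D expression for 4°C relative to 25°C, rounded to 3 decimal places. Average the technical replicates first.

0.274

Mean Ct: gene D 25°C 22.220; gene D 4°C 24.830; REF 25°C 19.460; REF 4°C 20.200
ΔCt(25°C) = 22.220 − 19.460 = 2.760
ΔCt(4°C) = 24.830 − 20.200 = 4.630
ΔΔCt = 4.630 − 2.760 = 1.870
Fold change = 2^(−1.870) = 0.2736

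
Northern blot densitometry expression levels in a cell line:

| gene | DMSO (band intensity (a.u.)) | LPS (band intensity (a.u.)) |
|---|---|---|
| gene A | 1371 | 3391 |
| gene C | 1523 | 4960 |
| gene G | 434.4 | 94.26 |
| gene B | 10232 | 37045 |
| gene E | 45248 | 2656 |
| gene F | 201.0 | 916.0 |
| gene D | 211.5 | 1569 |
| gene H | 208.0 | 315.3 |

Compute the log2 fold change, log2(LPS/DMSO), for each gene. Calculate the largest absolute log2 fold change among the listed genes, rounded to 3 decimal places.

log2(3391/1371) = 1.306  (gene A)
log2(4960/1523) = 1.703  (gene C)
log2(94.26/434.4) = -2.204  (gene G)
log2(37045/10232) = 1.856  (gene B)
log2(2656/45248) = -4.091  (gene E)
log2(916.0/201.0) = 2.188  (gene F)
log2(1569/211.5) = 2.891  (gene D)
log2(315.3/208.0) = 0.600  (gene H)
The largest magnitude belongs to gene E.

4.091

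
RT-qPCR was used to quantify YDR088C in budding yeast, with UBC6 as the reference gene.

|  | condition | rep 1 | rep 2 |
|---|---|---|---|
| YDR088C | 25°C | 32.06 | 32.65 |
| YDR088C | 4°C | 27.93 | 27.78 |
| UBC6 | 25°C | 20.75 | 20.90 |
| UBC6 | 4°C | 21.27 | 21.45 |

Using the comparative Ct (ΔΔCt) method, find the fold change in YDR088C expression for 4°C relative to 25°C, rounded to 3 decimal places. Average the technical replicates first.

32.786

Mean Ct: YDR088C 25°C 32.355; YDR088C 4°C 27.855; UBC6 25°C 20.825; UBC6 4°C 21.360
ΔCt(25°C) = 32.355 − 20.825 = 11.530
ΔCt(4°C) = 27.855 − 21.360 = 6.495
ΔΔCt = 6.495 − 11.530 = -5.035
Fold change = 2^(−(-5.035)) = 2^5.035 = 32.7858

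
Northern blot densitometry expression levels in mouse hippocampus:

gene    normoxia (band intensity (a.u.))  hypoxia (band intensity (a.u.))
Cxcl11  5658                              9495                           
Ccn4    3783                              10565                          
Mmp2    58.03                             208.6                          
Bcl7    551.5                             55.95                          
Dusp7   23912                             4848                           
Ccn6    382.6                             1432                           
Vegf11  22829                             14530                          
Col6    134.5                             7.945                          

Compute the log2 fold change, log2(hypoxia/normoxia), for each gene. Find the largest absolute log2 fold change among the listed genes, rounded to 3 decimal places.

log2(9495/5658) = 0.747  (Cxcl11)
log2(10565/3783) = 1.482  (Ccn4)
log2(208.6/58.03) = 1.846  (Mmp2)
log2(55.95/551.5) = -3.301  (Bcl7)
log2(4848/23912) = -2.302  (Dusp7)
log2(1432/382.6) = 1.904  (Ccn6)
log2(14530/22829) = -0.652  (Vegf11)
log2(7.945/134.5) = -4.081  (Col6)
The largest magnitude belongs to Col6.

4.081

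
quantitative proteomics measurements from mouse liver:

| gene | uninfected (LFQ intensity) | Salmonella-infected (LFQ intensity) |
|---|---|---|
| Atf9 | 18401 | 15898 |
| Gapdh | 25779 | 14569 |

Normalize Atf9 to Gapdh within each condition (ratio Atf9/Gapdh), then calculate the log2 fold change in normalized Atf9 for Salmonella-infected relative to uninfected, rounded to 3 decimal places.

0.612

Atf9/Gapdh (uninfected) = 18401 / 25779 = 0.7138
Atf9/Gapdh (Salmonella-infected) = 15898 / 14569 = 1.0912
Fold change = 1.0912 / 0.7138 = 1.5288
log2(1.5288) = 0.6124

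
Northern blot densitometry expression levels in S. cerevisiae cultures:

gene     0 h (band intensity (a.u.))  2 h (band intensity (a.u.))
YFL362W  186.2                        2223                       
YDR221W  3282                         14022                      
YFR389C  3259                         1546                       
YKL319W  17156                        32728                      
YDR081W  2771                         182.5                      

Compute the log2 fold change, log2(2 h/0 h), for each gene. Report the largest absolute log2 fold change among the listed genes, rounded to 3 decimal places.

log2(2223/186.2) = 3.578  (YFL362W)
log2(14022/3282) = 2.095  (YDR221W)
log2(1546/3259) = -1.076  (YFR389C)
log2(32728/17156) = 0.932  (YKL319W)
log2(182.5/2771) = -3.924  (YDR081W)
The largest magnitude belongs to YDR081W.

3.924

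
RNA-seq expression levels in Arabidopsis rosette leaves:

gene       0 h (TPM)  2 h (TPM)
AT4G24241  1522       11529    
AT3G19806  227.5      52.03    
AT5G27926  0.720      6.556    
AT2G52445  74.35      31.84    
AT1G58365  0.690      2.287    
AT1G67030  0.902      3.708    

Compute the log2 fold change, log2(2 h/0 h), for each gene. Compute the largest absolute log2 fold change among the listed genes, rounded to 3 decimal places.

log2(11529/1522) = 2.921  (AT4G24241)
log2(52.03/227.5) = -2.128  (AT3G19806)
log2(6.556/0.720) = 3.187  (AT5G27926)
log2(31.84/74.35) = -1.223  (AT2G52445)
log2(2.287/0.690) = 1.729  (AT1G58365)
log2(3.708/0.902) = 2.039  (AT1G67030)
The largest magnitude belongs to AT5G27926.

3.187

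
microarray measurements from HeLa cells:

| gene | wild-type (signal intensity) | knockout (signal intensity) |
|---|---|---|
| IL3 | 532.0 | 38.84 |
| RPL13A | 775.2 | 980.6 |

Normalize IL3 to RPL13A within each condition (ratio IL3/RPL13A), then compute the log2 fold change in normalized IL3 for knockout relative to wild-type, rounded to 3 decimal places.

-4.115

IL3/RPL13A (wild-type) = 532.0 / 775.2 = 0.68627
IL3/RPL13A (knockout) = 38.84 / 980.6 = 0.039608
Fold change = 0.039608 / 0.68627 = 0.0577
log2(0.0577) = -4.1149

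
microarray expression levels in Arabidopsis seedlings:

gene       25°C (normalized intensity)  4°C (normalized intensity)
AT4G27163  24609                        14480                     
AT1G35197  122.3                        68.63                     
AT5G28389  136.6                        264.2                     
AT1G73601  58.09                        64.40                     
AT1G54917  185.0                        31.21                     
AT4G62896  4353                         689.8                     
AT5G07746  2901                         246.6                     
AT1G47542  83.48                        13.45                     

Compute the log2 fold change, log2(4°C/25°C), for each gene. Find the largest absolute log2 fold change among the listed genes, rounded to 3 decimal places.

3.556

log2(14480/24609) = -0.765  (AT4G27163)
log2(68.63/122.3) = -0.834  (AT1G35197)
log2(264.2/136.6) = 0.952  (AT5G28389)
log2(64.40/58.09) = 0.149  (AT1G73601)
log2(31.21/185.0) = -2.567  (AT1G54917)
log2(689.8/4353) = -2.658  (AT4G62896)
log2(246.6/2901) = -3.556  (AT5G07746)
log2(13.45/83.48) = -2.634  (AT1G47542)
The largest magnitude belongs to AT5G07746.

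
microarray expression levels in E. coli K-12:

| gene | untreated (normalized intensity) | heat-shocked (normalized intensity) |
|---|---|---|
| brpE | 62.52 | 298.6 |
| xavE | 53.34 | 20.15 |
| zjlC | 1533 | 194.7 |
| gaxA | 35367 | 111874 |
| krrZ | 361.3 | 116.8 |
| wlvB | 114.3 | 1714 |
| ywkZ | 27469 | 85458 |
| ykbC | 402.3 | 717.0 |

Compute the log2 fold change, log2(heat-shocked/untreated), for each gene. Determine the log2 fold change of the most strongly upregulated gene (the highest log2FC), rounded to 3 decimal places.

log2(298.6/62.52) = 2.256  (brpE)
log2(20.15/53.34) = -1.404  (xavE)
log2(194.7/1533) = -2.977  (zjlC)
log2(111874/35367) = 1.661  (gaxA)
log2(116.8/361.3) = -1.629  (krrZ)
log2(1714/114.3) = 3.906  (wlvB)
log2(85458/27469) = 1.637  (ywkZ)
log2(717.0/402.3) = 0.834  (ykbC)
wlvB is most strongly upregulated.

3.906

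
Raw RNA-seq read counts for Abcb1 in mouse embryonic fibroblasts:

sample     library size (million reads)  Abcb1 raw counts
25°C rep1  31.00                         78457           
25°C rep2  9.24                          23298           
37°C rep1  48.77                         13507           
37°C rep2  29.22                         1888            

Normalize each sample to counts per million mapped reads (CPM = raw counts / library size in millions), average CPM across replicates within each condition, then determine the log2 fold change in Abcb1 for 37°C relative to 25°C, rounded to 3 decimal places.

CPM(25°C rep1) = 78457 / 31.00 = 2530.8710
CPM(25°C rep2) = 23298 / 9.24 = 2521.4286
CPM(37°C rep1) = 13507 / 48.77 = 276.9530
CPM(37°C rep2) = 1888 / 29.22 = 64.6133
mean CPM(25°C) = 2526.1498; mean CPM(37°C) = 170.7832
Fold change = 170.7832 / 2526.1498 = 0.06761
log2(0.06761) = -3.8867

-3.887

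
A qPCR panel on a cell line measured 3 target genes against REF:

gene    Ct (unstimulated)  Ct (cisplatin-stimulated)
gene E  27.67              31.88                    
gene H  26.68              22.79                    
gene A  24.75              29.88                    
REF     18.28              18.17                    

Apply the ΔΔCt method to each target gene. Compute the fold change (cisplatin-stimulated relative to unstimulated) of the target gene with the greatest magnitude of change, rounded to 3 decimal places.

gene E: ΔΔCt = (31.88−18.17) − (27.67−18.28) = 13.71 − 9.39 = 4.32; fold change = 2^-4.32 = 0.050
gene H: ΔΔCt = (22.79−18.17) − (26.68−18.28) = 4.62 − 8.40 = -3.78; fold change = 2^3.78 = 13.737
gene A: ΔΔCt = (29.88−18.17) − (24.75−18.28) = 11.71 − 6.47 = 5.24; fold change = 2^-5.24 = 0.026
gene A has the largest |ΔΔCt| = 5.24.

0.026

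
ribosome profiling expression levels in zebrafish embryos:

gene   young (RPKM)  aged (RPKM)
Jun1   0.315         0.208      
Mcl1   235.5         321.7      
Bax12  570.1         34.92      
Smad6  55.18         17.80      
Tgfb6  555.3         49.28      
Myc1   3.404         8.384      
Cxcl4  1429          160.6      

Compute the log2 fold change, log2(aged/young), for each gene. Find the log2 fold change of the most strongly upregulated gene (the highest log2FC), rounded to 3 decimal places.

log2(0.208/0.315) = -0.599  (Jun1)
log2(321.7/235.5) = 0.450  (Mcl1)
log2(34.92/570.1) = -4.029  (Bax12)
log2(17.80/55.18) = -1.632  (Smad6)
log2(49.28/555.3) = -3.494  (Tgfb6)
log2(8.384/3.404) = 1.300  (Myc1)
log2(160.6/1429) = -3.153  (Cxcl4)
Myc1 is most strongly upregulated.

1.300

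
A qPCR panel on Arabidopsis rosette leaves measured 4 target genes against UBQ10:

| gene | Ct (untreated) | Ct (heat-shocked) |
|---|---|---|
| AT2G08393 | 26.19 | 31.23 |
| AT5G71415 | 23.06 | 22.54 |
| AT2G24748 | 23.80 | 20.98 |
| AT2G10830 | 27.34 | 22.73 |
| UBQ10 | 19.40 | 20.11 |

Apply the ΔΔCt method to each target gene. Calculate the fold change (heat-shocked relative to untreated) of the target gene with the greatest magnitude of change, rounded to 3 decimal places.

39.947

AT2G08393: ΔΔCt = (31.23−20.11) − (26.19−19.40) = 11.12 − 6.79 = 4.33; fold change = 2^-4.33 = 0.050
AT5G71415: ΔΔCt = (22.54−20.11) − (23.06−19.40) = 2.43 − 3.66 = -1.23; fold change = 2^1.23 = 2.346
AT2G24748: ΔΔCt = (20.98−20.11) − (23.80−19.40) = 0.87 − 4.40 = -3.53; fold change = 2^3.53 = 11.551
AT2G10830: ΔΔCt = (22.73−20.11) − (27.34−19.40) = 2.62 − 7.94 = -5.32; fold change = 2^5.32 = 39.947
AT2G10830 has the largest |ΔΔCt| = 5.32.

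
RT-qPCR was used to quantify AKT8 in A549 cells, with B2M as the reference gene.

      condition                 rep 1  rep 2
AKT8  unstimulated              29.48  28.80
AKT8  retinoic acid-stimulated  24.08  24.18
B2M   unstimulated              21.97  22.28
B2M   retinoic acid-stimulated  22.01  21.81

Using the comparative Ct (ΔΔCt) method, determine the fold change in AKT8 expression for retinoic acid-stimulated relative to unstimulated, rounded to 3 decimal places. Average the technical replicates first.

27.761

Mean Ct: AKT8 unstimulated 29.140; AKT8 retinoic acid-stimulated 24.130; B2M unstimulated 22.125; B2M retinoic acid-stimulated 21.910
ΔCt(unstimulated) = 29.140 − 22.125 = 7.015
ΔCt(retinoic acid-stimulated) = 24.130 − 21.910 = 2.220
ΔΔCt = 2.220 − 7.015 = -4.795
Fold change = 2^(−(-4.795)) = 2^4.795 = 27.7612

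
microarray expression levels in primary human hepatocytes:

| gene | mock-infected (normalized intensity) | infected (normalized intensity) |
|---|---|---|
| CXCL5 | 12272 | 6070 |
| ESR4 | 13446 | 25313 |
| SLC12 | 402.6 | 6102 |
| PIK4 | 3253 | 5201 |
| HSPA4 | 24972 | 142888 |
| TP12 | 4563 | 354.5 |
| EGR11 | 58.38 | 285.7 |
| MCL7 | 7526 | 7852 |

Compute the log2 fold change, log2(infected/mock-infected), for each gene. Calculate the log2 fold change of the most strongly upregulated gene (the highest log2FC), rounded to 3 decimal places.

3.922

log2(6070/12272) = -1.016  (CXCL5)
log2(25313/13446) = 0.913  (ESR4)
log2(6102/402.6) = 3.922  (SLC12)
log2(5201/3253) = 0.677  (PIK4)
log2(142888/24972) = 2.517  (HSPA4)
log2(354.5/4563) = -3.686  (TP12)
log2(285.7/58.38) = 2.291  (EGR11)
log2(7852/7526) = 0.061  (MCL7)
SLC12 is most strongly upregulated.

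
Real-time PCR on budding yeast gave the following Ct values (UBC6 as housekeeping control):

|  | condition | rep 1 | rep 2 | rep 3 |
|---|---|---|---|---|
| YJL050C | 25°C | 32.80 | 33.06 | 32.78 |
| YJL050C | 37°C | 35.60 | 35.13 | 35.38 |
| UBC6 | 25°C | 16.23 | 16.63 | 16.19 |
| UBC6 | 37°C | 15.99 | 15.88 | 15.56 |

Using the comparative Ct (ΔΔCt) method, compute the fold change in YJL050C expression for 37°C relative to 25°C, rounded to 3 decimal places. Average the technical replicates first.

0.122

Mean Ct: YJL050C 25°C 32.880; YJL050C 37°C 35.370; UBC6 25°C 16.350; UBC6 37°C 15.810
ΔCt(25°C) = 32.880 − 16.350 = 16.530
ΔCt(37°C) = 35.370 − 15.810 = 19.560
ΔΔCt = 19.560 − 16.530 = 3.030
Fold change = 2^(−3.030) = 0.1224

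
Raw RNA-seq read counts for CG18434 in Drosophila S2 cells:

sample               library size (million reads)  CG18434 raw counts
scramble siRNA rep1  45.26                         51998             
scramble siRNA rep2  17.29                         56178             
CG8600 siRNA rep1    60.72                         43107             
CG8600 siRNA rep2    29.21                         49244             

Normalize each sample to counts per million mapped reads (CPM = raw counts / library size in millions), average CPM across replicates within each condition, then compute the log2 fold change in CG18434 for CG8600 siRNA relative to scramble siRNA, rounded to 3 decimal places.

-0.876

CPM(scramble siRNA rep1) = 51998 / 45.26 = 1148.8732
CPM(scramble siRNA rep2) = 56178 / 17.29 = 3249.1614
CPM(CG8600 siRNA rep1) = 43107 / 60.72 = 709.9308
CPM(CG8600 siRNA rep2) = 49244 / 29.21 = 1685.8610
mean CPM(scramble siRNA) = 2199.0173; mean CPM(CG8600 siRNA) = 1197.8959
Fold change = 1197.8959 / 2199.0173 = 0.54474
log2(0.54474) = -0.8764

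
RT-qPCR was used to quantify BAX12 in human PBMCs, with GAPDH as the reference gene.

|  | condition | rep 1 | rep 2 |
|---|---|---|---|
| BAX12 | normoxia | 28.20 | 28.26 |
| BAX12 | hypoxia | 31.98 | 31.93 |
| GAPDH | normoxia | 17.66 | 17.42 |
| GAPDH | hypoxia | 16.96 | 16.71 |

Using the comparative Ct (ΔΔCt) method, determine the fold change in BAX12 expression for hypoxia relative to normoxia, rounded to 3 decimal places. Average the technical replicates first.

Mean Ct: BAX12 normoxia 28.230; BAX12 hypoxia 31.955; GAPDH normoxia 17.540; GAPDH hypoxia 16.835
ΔCt(normoxia) = 28.230 − 17.540 = 10.690
ΔCt(hypoxia) = 31.955 − 16.835 = 15.120
ΔΔCt = 15.120 − 10.690 = 4.430
Fold change = 2^(−4.430) = 0.0464

0.046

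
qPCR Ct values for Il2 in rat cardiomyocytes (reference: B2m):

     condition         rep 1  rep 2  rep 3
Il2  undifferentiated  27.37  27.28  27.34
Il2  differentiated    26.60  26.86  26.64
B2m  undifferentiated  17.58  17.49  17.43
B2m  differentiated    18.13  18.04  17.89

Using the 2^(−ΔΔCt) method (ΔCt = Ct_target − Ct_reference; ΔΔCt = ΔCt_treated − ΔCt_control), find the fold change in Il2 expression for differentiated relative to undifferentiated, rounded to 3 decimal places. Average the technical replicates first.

2.219

Mean Ct: Il2 undifferentiated 27.330; Il2 differentiated 26.700; B2m undifferentiated 17.500; B2m differentiated 18.020
ΔCt(undifferentiated) = 27.330 − 17.500 = 9.830
ΔCt(differentiated) = 26.700 − 18.020 = 8.680
ΔΔCt = 8.680 − 9.830 = -1.150
Fold change = 2^(−(-1.150)) = 2^1.150 = 2.2191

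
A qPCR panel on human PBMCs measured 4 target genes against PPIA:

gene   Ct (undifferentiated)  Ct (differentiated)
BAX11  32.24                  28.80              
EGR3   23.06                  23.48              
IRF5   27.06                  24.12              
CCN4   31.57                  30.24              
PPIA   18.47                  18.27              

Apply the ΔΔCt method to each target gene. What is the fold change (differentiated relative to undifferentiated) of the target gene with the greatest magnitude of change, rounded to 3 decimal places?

9.448

BAX11: ΔΔCt = (28.80−18.27) − (32.24−18.47) = 10.53 − 13.77 = -3.24; fold change = 2^3.24 = 9.448
EGR3: ΔΔCt = (23.48−18.27) − (23.06−18.47) = 5.21 − 4.59 = 0.62; fold change = 2^-0.62 = 0.651
IRF5: ΔΔCt = (24.12−18.27) − (27.06−18.47) = 5.85 − 8.59 = -2.74; fold change = 2^2.74 = 6.681
CCN4: ΔΔCt = (30.24−18.27) − (31.57−18.47) = 11.97 − 13.10 = -1.13; fold change = 2^1.13 = 2.189
BAX11 has the largest |ΔΔCt| = 3.24.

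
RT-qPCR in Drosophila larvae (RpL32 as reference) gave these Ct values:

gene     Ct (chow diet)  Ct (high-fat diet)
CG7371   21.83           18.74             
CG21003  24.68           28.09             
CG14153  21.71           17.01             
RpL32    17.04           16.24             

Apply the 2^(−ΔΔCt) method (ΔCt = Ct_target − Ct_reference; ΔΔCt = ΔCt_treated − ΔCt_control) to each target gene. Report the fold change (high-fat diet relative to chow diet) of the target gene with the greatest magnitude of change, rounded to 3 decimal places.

0.054

CG7371: ΔΔCt = (18.74−16.24) − (21.83−17.04) = 2.50 − 4.79 = -2.29; fold change = 2^2.29 = 4.891
CG21003: ΔΔCt = (28.09−16.24) − (24.68−17.04) = 11.85 − 7.64 = 4.21; fold change = 2^-4.21 = 0.054
CG14153: ΔΔCt = (17.01−16.24) − (21.71−17.04) = 0.77 − 4.67 = -3.90; fold change = 2^3.90 = 14.929
CG21003 has the largest |ΔΔCt| = 4.21.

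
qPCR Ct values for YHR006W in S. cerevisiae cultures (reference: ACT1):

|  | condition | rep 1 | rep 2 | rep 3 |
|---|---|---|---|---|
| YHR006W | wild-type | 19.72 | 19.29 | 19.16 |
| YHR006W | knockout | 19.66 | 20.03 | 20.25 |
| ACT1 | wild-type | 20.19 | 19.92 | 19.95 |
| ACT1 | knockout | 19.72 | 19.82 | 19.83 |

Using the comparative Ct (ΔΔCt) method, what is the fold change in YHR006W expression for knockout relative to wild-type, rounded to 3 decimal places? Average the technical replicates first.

0.566

Mean Ct: YHR006W wild-type 19.390; YHR006W knockout 19.980; ACT1 wild-type 20.020; ACT1 knockout 19.790
ΔCt(wild-type) = 19.390 − 20.020 = -0.630
ΔCt(knockout) = 19.980 − 19.790 = 0.190
ΔΔCt = 0.190 − (-0.630) = 0.820
Fold change = 2^(−0.820) = 0.5664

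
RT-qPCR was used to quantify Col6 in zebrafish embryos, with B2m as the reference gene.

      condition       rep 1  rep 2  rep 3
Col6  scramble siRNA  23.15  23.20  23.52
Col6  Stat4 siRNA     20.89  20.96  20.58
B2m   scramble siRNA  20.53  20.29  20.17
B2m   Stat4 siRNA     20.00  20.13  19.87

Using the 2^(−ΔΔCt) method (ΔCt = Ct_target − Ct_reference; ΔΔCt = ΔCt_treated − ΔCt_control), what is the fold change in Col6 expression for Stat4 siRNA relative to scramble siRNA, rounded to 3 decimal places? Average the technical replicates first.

Mean Ct: Col6 scramble siRNA 23.290; Col6 Stat4 siRNA 20.810; B2m scramble siRNA 20.330; B2m Stat4 siRNA 20.000
ΔCt(scramble siRNA) = 23.290 − 20.330 = 2.960
ΔCt(Stat4 siRNA) = 20.810 − 20.000 = 0.810
ΔΔCt = 0.810 − 2.960 = -2.150
Fold change = 2^(−(-2.150)) = 2^2.150 = 4.4383

4.438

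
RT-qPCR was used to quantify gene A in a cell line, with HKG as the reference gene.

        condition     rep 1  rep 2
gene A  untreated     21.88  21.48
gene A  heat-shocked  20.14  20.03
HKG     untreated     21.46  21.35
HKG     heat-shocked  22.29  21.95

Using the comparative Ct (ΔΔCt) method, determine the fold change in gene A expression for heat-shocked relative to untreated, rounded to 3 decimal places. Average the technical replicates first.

Mean Ct: gene A untreated 21.680; gene A heat-shocked 20.085; HKG untreated 21.405; HKG heat-shocked 22.120
ΔCt(untreated) = 21.680 − 21.405 = 0.275
ΔCt(heat-shocked) = 20.085 − 22.120 = -2.035
ΔΔCt = -2.035 − 0.275 = -2.310
Fold change = 2^(−(-2.310)) = 2^2.310 = 4.9588

4.959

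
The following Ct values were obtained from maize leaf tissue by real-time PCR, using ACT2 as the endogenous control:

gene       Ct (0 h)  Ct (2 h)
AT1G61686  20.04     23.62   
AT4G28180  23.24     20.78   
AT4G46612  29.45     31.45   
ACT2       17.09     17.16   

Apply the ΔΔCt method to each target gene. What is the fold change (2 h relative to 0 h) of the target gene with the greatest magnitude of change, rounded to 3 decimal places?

0.088

AT1G61686: ΔΔCt = (23.62−17.16) − (20.04−17.09) = 6.46 − 2.95 = 3.51; fold change = 2^-3.51 = 0.088
AT4G28180: ΔΔCt = (20.78−17.16) − (23.24−17.09) = 3.62 − 6.15 = -2.53; fold change = 2^2.53 = 5.776
AT4G46612: ΔΔCt = (31.45−17.16) − (29.45−17.09) = 14.29 − 12.36 = 1.93; fold change = 2^-1.93 = 0.262
AT1G61686 has the largest |ΔΔCt| = 3.51.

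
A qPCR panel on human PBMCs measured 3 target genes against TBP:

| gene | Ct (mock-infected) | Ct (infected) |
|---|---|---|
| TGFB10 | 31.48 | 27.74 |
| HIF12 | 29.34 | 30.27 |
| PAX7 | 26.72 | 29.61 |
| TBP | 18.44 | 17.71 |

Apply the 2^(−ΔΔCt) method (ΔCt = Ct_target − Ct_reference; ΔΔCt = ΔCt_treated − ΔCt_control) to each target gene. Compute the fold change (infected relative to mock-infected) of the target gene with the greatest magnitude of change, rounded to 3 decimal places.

TGFB10: ΔΔCt = (27.74−17.71) − (31.48−18.44) = 10.03 − 13.04 = -3.01; fold change = 2^3.01 = 8.056
HIF12: ΔΔCt = (30.27−17.71) − (29.34−18.44) = 12.56 − 10.90 = 1.66; fold change = 2^-1.66 = 0.316
PAX7: ΔΔCt = (29.61−17.71) − (26.72−18.44) = 11.90 − 8.28 = 3.62; fold change = 2^-3.62 = 0.081
PAX7 has the largest |ΔΔCt| = 3.62.

0.081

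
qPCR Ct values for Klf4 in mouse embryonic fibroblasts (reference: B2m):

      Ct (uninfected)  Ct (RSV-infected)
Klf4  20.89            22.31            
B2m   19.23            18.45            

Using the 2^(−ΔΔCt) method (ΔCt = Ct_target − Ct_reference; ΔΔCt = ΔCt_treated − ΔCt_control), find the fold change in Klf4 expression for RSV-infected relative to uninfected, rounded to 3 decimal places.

0.218

ΔCt(uninfected) = 20.890 − 19.230 = 1.660
ΔCt(RSV-infected) = 22.310 − 18.450 = 3.860
ΔΔCt = 3.860 − 1.660 = 2.200
Fold change = 2^(−2.200) = 0.2176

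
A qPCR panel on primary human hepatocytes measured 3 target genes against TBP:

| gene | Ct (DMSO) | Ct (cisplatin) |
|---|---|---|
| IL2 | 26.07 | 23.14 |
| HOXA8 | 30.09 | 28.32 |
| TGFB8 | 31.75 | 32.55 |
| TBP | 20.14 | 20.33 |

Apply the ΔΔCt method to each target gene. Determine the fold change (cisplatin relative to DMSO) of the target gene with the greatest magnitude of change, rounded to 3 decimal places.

8.694

IL2: ΔΔCt = (23.14−20.33) − (26.07−20.14) = 2.81 − 5.93 = -3.12; fold change = 2^3.12 = 8.694
HOXA8: ΔΔCt = (28.32−20.33) − (30.09−20.14) = 7.99 − 9.95 = -1.96; fold change = 2^1.96 = 3.891
TGFB8: ΔΔCt = (32.55−20.33) − (31.75−20.14) = 12.22 − 11.61 = 0.61; fold change = 2^-0.61 = 0.655
IL2 has the largest |ΔΔCt| = 3.12.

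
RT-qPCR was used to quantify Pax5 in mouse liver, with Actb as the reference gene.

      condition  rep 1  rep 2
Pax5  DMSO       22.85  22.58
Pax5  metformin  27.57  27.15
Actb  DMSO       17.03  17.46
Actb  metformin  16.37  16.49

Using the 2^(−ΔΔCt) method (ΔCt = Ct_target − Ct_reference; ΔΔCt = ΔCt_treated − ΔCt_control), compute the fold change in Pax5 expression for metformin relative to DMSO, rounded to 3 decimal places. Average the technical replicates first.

Mean Ct: Pax5 DMSO 22.715; Pax5 metformin 27.360; Actb DMSO 17.245; Actb metformin 16.430
ΔCt(DMSO) = 22.715 − 17.245 = 5.470
ΔCt(metformin) = 27.360 − 16.430 = 10.930
ΔΔCt = 10.930 − 5.470 = 5.460
Fold change = 2^(−5.460) = 0.0227

0.023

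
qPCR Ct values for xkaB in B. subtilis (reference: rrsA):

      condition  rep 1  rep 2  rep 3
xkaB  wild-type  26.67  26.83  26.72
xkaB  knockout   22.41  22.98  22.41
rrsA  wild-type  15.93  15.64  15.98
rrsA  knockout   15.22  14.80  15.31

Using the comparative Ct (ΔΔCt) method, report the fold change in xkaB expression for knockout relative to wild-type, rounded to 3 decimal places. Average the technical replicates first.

10.556

Mean Ct: xkaB wild-type 26.740; xkaB knockout 22.600; rrsA wild-type 15.850; rrsA knockout 15.110
ΔCt(wild-type) = 26.740 − 15.850 = 10.890
ΔCt(knockout) = 22.600 − 15.110 = 7.490
ΔΔCt = 7.490 − 10.890 = -3.400
Fold change = 2^(−(-3.400)) = 2^3.400 = 10.5561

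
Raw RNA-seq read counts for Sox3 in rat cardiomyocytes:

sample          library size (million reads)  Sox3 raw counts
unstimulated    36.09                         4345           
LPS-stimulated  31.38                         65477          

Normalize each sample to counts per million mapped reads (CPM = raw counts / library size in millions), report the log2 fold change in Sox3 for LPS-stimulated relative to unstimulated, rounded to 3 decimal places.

4.115

CPM(unstimulated) = 4345 / 36.09 = 120.3935
CPM(LPS-stimulated) = 65477 / 31.38 = 2086.5838
Fold change = 2086.5838 / 120.3935 = 17.33137
log2(17.33137) = 4.1153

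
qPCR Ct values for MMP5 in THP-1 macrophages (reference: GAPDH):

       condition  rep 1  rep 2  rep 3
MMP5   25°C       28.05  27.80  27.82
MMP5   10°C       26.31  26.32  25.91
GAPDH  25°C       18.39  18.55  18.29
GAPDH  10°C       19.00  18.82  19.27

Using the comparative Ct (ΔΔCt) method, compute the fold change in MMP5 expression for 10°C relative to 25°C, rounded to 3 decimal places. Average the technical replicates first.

5.028

Mean Ct: MMP5 25°C 27.890; MMP5 10°C 26.180; GAPDH 25°C 18.410; GAPDH 10°C 19.030
ΔCt(25°C) = 27.890 − 18.410 = 9.480
ΔCt(10°C) = 26.180 − 19.030 = 7.150
ΔΔCt = 7.150 − 9.480 = -2.330
Fold change = 2^(−(-2.330)) = 2^2.330 = 5.0281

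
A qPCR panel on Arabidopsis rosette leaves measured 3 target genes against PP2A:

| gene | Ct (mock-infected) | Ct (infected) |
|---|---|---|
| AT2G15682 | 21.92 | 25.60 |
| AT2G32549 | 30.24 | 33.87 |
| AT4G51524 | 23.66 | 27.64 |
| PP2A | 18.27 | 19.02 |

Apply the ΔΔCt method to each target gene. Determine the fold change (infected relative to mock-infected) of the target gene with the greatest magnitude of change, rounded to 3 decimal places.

0.107

AT2G15682: ΔΔCt = (25.60−19.02) − (21.92−18.27) = 6.58 − 3.65 = 2.93; fold change = 2^-2.93 = 0.131
AT2G32549: ΔΔCt = (33.87−19.02) − (30.24−18.27) = 14.85 − 11.97 = 2.88; fold change = 2^-2.88 = 0.136
AT4G51524: ΔΔCt = (27.64−19.02) − (23.66−18.27) = 8.62 − 5.39 = 3.23; fold change = 2^-3.23 = 0.107
AT4G51524 has the largest |ΔΔCt| = 3.23.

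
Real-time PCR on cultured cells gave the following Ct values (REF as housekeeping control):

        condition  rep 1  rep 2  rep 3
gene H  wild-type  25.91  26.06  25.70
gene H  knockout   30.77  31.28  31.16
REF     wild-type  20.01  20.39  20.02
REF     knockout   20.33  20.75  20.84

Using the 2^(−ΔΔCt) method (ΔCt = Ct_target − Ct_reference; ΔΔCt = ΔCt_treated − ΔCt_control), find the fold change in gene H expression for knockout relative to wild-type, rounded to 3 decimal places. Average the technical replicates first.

0.039

Mean Ct: gene H wild-type 25.890; gene H knockout 31.070; REF wild-type 20.140; REF knockout 20.640
ΔCt(wild-type) = 25.890 − 20.140 = 5.750
ΔCt(knockout) = 31.070 − 20.640 = 10.430
ΔΔCt = 10.430 − 5.750 = 4.680
Fold change = 2^(−4.680) = 0.0390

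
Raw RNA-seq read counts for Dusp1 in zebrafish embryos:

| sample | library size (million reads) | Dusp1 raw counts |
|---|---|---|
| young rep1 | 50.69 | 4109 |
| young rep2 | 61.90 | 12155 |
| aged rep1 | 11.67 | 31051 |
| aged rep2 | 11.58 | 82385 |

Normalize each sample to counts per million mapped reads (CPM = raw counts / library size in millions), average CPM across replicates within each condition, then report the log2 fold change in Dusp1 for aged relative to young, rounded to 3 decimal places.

CPM(young rep1) = 4109 / 50.69 = 81.0614
CPM(young rep2) = 12155 / 61.90 = 196.3651
CPM(aged rep1) = 31051 / 11.67 = 2660.7541
CPM(aged rep2) = 82385 / 11.58 = 7114.4214
mean CPM(young) = 138.7132; mean CPM(aged) = 4887.5877
Fold change = 4887.5877 / 138.7132 = 35.23520
log2(35.23520) = 5.1389

5.139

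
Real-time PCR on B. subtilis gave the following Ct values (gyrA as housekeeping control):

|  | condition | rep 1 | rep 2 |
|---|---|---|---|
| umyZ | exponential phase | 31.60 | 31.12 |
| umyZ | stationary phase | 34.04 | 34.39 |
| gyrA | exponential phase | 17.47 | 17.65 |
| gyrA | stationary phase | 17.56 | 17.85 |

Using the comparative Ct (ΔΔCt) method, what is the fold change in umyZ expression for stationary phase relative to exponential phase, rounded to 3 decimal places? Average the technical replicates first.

Mean Ct: umyZ exponential phase 31.360; umyZ stationary phase 34.215; gyrA exponential phase 17.560; gyrA stationary phase 17.705
ΔCt(exponential phase) = 31.360 − 17.560 = 13.800
ΔCt(stationary phase) = 34.215 − 17.705 = 16.510
ΔΔCt = 16.510 − 13.800 = 2.710
Fold change = 2^(−2.710) = 0.1528

0.153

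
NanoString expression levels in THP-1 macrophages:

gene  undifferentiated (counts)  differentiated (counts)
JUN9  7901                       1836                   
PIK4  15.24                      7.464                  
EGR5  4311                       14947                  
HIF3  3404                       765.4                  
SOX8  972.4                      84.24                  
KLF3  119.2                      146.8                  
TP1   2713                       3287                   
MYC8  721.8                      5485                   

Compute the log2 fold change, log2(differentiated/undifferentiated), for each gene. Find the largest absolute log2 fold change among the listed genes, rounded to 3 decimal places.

3.529

log2(1836/7901) = -2.105  (JUN9)
log2(7.464/15.24) = -1.030  (PIK4)
log2(14947/4311) = 1.794  (EGR5)
log2(765.4/3404) = -2.153  (HIF3)
log2(84.24/972.4) = -3.529  (SOX8)
log2(146.8/119.2) = 0.300  (KLF3)
log2(3287/2713) = 0.277  (TP1)
log2(5485/721.8) = 2.926  (MYC8)
The largest magnitude belongs to SOX8.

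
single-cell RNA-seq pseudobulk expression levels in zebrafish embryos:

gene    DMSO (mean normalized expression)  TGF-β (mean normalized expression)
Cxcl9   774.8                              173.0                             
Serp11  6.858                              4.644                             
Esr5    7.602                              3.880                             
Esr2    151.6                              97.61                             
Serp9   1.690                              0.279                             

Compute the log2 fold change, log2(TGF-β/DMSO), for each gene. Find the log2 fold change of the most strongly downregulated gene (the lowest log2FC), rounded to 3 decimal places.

log2(173.0/774.8) = -2.163  (Cxcl9)
log2(4.644/6.858) = -0.562  (Serp11)
log2(3.880/7.602) = -0.970  (Esr5)
log2(97.61/151.6) = -0.635  (Esr2)
log2(0.279/1.690) = -2.599  (Serp9)
Serp9 is most strongly downregulated.

-2.599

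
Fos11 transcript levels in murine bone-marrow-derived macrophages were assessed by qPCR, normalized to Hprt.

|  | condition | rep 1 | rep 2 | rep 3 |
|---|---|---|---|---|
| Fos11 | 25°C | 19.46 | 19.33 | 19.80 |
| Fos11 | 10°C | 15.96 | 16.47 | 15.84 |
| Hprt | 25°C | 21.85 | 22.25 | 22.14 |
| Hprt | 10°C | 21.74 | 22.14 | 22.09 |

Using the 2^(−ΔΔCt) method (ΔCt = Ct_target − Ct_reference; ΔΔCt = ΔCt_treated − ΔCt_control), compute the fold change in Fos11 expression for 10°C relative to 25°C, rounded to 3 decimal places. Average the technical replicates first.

10.196

Mean Ct: Fos11 25°C 19.530; Fos11 10°C 16.090; Hprt 25°C 22.080; Hprt 10°C 21.990
ΔCt(25°C) = 19.530 − 22.080 = -2.550
ΔCt(10°C) = 16.090 − 21.990 = -5.900
ΔΔCt = -5.900 − (-2.550) = -3.350
Fold change = 2^(−(-3.350)) = 2^3.350 = 10.1965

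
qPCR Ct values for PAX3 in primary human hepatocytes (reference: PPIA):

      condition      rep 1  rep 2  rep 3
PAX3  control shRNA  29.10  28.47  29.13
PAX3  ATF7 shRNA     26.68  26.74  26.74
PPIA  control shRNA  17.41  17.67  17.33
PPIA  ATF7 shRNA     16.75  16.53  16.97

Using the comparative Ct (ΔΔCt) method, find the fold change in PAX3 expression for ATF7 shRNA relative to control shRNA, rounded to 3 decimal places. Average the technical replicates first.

2.751

Mean Ct: PAX3 control shRNA 28.900; PAX3 ATF7 shRNA 26.720; PPIA control shRNA 17.470; PPIA ATF7 shRNA 16.750
ΔCt(control shRNA) = 28.900 − 17.470 = 11.430
ΔCt(ATF7 shRNA) = 26.720 − 16.750 = 9.970
ΔΔCt = 9.970 − 11.430 = -1.460
Fold change = 2^(−(-1.460)) = 2^1.460 = 2.7511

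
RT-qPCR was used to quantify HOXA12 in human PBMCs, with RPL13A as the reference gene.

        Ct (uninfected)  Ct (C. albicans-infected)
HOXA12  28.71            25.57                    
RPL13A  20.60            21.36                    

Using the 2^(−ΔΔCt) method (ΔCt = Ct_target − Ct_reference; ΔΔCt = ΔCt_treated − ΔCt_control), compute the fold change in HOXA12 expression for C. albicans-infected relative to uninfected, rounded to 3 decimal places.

ΔCt(uninfected) = 28.710 − 20.600 = 8.110
ΔCt(C. albicans-infected) = 25.570 − 21.360 = 4.210
ΔΔCt = 4.210 − 8.110 = -3.900
Fold change = 2^(−(-3.900)) = 2^3.900 = 14.9285

14.929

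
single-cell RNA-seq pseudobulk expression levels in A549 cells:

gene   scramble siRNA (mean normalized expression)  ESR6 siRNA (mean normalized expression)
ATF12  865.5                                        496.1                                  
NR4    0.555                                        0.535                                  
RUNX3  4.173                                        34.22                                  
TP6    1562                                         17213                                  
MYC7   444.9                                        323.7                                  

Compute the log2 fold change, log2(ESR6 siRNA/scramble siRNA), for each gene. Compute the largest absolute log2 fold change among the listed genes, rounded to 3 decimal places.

3.462

log2(496.1/865.5) = -0.803  (ATF12)
log2(0.535/0.555) = -0.053  (NR4)
log2(34.22/4.173) = 3.036  (RUNX3)
log2(17213/1562) = 3.462  (TP6)
log2(323.7/444.9) = -0.459  (MYC7)
The largest magnitude belongs to TP6.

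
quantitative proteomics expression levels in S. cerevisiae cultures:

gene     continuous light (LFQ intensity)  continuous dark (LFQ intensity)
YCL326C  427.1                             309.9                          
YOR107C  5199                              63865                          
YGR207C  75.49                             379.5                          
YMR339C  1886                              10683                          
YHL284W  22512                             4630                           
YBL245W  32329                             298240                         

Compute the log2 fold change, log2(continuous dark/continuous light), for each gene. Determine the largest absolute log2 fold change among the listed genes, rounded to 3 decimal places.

3.619

log2(309.9/427.1) = -0.463  (YCL326C)
log2(63865/5199) = 3.619  (YOR107C)
log2(379.5/75.49) = 2.330  (YGR207C)
log2(10683/1886) = 2.502  (YMR339C)
log2(4630/22512) = -2.282  (YHL284W)
log2(298240/32329) = 3.206  (YBL245W)
The largest magnitude belongs to YOR107C.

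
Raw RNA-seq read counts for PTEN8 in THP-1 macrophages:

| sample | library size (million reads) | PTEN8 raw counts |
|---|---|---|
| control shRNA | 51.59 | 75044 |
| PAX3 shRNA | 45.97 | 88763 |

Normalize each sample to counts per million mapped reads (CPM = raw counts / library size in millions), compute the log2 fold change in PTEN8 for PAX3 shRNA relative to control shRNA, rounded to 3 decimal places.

CPM(control shRNA) = 75044 / 51.59 = 1454.6230
CPM(PAX3 shRNA) = 88763 / 45.97 = 1930.8897
Fold change = 1930.8897 / 1454.6230 = 1.32742
log2(1.32742) = 0.4086

0.409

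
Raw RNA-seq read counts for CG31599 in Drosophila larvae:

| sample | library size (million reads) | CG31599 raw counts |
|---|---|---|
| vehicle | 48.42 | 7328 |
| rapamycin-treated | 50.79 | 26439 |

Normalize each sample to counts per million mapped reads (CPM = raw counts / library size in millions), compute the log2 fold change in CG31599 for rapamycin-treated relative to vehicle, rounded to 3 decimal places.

CPM(vehicle) = 7328 / 48.42 = 151.3424
CPM(rapamycin-treated) = 26439 / 50.79 = 520.5552
Fold change = 520.5552 / 151.3424 = 3.43959
log2(3.43959) = 1.7822

1.782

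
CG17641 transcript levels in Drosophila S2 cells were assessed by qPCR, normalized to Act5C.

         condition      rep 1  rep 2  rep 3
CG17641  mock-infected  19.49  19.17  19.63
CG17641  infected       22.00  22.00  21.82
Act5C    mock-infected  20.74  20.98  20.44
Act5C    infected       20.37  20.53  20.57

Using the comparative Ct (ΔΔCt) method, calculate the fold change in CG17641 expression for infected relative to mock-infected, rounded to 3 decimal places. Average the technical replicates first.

Mean Ct: CG17641 mock-infected 19.430; CG17641 infected 21.940; Act5C mock-infected 20.720; Act5C infected 20.490
ΔCt(mock-infected) = 19.430 − 20.720 = -1.290
ΔCt(infected) = 21.940 − 20.490 = 1.450
ΔΔCt = 1.450 − (-1.290) = 2.740
Fold change = 2^(−2.740) = 0.1497

0.150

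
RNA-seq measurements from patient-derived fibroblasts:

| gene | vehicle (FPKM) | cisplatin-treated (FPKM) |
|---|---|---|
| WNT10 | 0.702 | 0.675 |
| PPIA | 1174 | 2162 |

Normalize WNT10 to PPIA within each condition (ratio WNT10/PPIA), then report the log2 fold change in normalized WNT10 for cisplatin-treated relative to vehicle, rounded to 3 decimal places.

-0.938

WNT10/PPIA (vehicle) = 0.702 / 1174 = 0.00059796
WNT10/PPIA (cisplatin-treated) = 0.675 / 2162 = 0.00031221
Fold change = 0.00031221 / 0.00059796 = 0.5221
log2(0.5221) = -0.9375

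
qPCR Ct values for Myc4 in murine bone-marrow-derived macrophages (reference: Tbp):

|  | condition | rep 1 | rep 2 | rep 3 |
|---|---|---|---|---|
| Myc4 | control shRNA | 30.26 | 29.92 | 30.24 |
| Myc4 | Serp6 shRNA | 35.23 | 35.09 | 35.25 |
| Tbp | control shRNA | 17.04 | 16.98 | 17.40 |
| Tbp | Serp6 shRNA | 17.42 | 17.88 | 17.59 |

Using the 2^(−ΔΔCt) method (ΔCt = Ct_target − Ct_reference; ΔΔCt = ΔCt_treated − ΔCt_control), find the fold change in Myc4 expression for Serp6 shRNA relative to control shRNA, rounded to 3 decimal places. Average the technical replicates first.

0.042

Mean Ct: Myc4 control shRNA 30.140; Myc4 Serp6 shRNA 35.190; Tbp control shRNA 17.140; Tbp Serp6 shRNA 17.630
ΔCt(control shRNA) = 30.140 − 17.140 = 13.000
ΔCt(Serp6 shRNA) = 35.190 − 17.630 = 17.560
ΔΔCt = 17.560 − 13.000 = 4.560
Fold change = 2^(−4.560) = 0.0424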